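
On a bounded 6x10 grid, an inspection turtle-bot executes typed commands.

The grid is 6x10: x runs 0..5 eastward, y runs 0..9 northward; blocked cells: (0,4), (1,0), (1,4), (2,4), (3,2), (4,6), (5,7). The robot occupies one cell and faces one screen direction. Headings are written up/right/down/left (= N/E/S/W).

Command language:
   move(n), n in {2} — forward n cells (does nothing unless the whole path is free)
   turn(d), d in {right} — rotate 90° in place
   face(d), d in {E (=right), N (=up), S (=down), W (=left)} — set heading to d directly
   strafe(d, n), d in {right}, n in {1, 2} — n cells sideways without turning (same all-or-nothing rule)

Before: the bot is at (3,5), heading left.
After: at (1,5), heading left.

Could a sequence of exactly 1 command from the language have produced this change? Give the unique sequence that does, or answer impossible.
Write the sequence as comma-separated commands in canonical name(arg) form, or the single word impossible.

move(2)

key: heading stays W — the single command does not turn
from: at (3,5), heading left
t=1 move(2) ⇒ at (1,5), heading left
uniquely the one of 8 1-step routes that fits.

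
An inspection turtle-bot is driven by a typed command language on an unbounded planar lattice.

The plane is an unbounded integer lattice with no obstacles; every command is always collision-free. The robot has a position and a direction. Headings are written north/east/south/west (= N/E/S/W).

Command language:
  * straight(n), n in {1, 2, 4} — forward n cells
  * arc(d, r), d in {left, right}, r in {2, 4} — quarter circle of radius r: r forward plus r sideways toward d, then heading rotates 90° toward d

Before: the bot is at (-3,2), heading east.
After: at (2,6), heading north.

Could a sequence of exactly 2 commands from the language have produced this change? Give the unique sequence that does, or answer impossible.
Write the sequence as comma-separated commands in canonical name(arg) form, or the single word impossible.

key: order matters: swapping straight(1) and arc(left, 4) lands elsewhere
begin: at (-3,2), heading east
1. straight(1) → at (-2,2), heading east
2. arc(left, 4) → at (2,6), heading north
all 49 alternatives checked — unique.

straight(1), arc(left, 4)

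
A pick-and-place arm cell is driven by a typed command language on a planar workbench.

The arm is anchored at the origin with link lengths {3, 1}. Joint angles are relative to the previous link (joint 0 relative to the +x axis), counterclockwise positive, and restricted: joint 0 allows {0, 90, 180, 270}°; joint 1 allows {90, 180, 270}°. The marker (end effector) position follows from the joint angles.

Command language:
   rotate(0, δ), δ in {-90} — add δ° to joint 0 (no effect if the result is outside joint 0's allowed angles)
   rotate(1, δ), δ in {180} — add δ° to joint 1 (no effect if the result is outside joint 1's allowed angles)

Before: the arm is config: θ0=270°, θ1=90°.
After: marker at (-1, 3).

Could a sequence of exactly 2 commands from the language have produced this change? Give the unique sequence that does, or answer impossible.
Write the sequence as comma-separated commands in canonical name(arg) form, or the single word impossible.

rotate(0, -90), rotate(0, -90)

start: config: θ0=270°, θ1=90°
step 1 (rotate(0, -90)): config: θ0=180°, θ1=90°
step 2 (rotate(0, -90)): config: θ0=90°, θ1=90°
no rival 2-sequence matches.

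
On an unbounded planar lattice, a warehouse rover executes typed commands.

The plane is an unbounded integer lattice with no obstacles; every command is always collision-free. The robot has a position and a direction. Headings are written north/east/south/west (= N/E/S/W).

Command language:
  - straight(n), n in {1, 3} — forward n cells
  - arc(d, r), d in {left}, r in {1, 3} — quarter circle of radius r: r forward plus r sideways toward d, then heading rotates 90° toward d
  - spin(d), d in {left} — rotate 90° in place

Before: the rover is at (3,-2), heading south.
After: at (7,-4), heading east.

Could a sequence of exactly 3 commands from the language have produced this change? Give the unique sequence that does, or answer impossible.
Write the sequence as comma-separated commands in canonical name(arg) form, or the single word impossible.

key: order matters: swapping straight(1) and straight(3) lands elsewhere
initial: at (3,-2), heading south
1. straight(1) → at (3,-3), heading south
2. arc(left, 1) → at (4,-4), heading east
3. straight(3) → at (7,-4), heading east
all 125 alternatives checked — unique.

straight(1), arc(left, 1), straight(3)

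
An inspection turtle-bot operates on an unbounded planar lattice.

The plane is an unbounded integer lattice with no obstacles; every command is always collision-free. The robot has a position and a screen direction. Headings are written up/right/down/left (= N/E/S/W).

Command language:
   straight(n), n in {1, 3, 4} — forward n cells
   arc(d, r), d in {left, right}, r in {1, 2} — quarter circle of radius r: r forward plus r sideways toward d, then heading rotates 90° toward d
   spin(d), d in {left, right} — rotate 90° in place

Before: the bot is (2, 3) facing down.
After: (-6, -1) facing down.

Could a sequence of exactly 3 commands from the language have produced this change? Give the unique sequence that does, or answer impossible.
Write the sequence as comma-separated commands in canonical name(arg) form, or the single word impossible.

key: still facing S at the end — net rotation zero over 3 steps
initial: (2, 3) facing down
[1] after arc(right, 2): (0, 1) facing left
[2] after straight(4): (-4, 1) facing left
[3] after arc(left, 2): (-6, -1) facing down
no rival 3-sequence matches.

arc(right, 2), straight(4), arc(left, 2)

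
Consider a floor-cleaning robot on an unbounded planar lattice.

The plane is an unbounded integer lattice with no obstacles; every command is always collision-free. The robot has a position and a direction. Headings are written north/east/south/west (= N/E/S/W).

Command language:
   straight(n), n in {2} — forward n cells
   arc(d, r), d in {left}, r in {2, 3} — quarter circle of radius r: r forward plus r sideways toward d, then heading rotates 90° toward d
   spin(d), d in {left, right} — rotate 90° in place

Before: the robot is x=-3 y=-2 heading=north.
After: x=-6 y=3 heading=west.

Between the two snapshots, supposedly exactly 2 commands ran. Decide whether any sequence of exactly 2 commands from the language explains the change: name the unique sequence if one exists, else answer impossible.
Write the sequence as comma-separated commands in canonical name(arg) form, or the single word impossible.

straight(2), arc(left, 3)

key: running arc(left, 3) before straight(2) would end elsewhere — order is forced
t0: x=-3 y=-2 heading=north
t=1 straight(2) ⇒ x=-3 y=0 heading=north
t=2 arc(left, 3) ⇒ x=-6 y=3 heading=west
no other 2-command option fits: unique.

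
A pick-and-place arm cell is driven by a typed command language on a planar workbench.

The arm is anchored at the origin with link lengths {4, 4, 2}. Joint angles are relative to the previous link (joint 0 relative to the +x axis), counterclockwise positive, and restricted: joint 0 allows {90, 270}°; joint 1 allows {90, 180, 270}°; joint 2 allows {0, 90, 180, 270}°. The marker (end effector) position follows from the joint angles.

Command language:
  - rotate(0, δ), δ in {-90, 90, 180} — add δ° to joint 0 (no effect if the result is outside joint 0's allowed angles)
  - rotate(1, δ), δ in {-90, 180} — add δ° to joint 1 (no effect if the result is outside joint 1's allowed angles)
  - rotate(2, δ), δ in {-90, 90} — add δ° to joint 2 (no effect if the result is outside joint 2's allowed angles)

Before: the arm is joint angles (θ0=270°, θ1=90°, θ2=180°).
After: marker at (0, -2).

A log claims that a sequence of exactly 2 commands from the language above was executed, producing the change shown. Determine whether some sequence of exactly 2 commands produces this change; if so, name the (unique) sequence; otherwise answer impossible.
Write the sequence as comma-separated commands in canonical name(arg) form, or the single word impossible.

rotate(1, 180), rotate(1, -90)

key: running rotate(1, -90) before rotate(1, 180) would end elsewhere — order is forced
from: joint angles (θ0=270°, θ1=90°, θ2=180°)
1. rotate(1, 180) → joint angles (θ0=270°, θ1=270°, θ2=180°)
2. rotate(1, -90) → joint angles (θ0=270°, θ1=180°, θ2=180°)
no rival 2-sequence matches.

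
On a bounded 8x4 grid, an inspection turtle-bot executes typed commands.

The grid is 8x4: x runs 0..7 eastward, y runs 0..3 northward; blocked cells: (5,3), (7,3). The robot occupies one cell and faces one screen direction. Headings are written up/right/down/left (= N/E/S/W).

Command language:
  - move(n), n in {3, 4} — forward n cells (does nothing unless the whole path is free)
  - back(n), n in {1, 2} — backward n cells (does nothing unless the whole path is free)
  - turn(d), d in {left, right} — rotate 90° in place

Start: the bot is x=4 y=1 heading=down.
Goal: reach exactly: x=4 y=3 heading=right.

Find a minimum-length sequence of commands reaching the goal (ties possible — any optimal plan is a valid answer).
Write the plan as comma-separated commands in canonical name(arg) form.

t0: x=4 y=1 heading=down
[1] after back(2): x=4 y=3 heading=down
[2] after turn(left): x=4 y=3 heading=right
minimal: 2 command(s), checked below 2.

back(2), turn(left)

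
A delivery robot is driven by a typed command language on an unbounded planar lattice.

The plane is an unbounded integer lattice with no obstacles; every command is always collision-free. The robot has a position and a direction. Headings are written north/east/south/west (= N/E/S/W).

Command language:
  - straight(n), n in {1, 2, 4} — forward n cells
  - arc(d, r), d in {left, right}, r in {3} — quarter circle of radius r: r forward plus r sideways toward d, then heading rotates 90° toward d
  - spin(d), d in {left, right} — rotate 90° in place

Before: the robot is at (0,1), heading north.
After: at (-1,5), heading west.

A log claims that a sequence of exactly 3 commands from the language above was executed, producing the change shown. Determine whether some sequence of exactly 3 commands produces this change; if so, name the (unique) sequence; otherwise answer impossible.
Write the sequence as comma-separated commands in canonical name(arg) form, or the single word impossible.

key: cell and facing (now W) both changed — the 3 commands mix motion and turning
start: at (0,1), heading north
[1] after straight(4): at (0,5), heading north
[2] after spin(left): at (0,5), heading west
[3] after straight(1): at (-1,5), heading west
no other 3-command option fits: unique.

straight(4), spin(left), straight(1)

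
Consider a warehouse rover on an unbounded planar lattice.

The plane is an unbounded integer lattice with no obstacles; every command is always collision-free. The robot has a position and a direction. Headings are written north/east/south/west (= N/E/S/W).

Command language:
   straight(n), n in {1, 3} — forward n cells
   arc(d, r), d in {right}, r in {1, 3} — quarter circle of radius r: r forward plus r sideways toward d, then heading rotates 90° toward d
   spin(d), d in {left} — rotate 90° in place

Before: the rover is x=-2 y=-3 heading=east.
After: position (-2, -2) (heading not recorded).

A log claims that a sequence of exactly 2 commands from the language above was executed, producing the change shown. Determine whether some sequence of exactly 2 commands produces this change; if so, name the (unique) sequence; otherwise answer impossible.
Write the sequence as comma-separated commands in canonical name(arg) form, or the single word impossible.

spin(left), straight(1)

key: order matters: swapping spin(left) and straight(1) lands elsewhere
from: x=-2 y=-3 heading=east
[1] after spin(left): x=-2 y=-3 heading=north
[2] after straight(1): x=-2 y=-2 heading=north
no rival 2-sequence matches.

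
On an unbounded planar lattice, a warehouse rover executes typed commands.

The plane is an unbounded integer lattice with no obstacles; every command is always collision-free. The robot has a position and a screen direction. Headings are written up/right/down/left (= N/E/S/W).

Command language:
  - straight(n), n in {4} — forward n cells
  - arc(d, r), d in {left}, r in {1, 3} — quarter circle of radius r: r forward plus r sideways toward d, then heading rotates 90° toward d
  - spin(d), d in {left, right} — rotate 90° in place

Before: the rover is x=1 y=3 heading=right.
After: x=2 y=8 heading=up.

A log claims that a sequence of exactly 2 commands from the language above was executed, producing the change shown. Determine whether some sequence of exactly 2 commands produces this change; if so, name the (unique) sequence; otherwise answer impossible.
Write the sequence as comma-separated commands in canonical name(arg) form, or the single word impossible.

arc(left, 1), straight(4)

key: running straight(4) before arc(left, 1) would end elsewhere — order is forced
begin: x=1 y=3 heading=right
step 1 (arc(left, 1)): x=2 y=4 heading=up
step 2 (straight(4)): x=2 y=8 heading=up
no rival 2-sequence matches.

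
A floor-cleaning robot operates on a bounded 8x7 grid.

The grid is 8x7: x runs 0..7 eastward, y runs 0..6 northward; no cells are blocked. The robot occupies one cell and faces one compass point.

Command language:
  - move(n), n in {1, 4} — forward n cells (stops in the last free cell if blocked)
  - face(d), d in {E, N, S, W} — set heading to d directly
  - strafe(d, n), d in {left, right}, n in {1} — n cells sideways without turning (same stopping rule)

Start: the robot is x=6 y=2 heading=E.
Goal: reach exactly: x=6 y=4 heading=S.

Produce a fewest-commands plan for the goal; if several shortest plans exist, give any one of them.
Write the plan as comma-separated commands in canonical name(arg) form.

t0: x=6 y=2 heading=E
step 1 (strafe(left, 1)): x=6 y=3 heading=E
step 2 (strafe(left, 1)): x=6 y=4 heading=E
step 3 (face(S)): x=6 y=4 heading=S
shorter routes all fall short; 3 is best.

strafe(left, 1), strafe(left, 1), face(S)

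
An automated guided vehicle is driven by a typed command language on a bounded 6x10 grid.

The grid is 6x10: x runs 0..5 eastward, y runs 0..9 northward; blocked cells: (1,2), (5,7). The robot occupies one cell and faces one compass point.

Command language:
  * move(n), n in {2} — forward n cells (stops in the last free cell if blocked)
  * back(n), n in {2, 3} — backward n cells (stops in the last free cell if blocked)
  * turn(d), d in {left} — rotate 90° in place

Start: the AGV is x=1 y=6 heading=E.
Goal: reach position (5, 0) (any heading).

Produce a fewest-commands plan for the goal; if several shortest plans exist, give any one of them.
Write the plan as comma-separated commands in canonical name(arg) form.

move(2), move(2), turn(left), back(3), back(3)

initial: x=1 y=6 heading=E
1. move(2) → x=3 y=6 heading=E
2. move(2) → x=5 y=6 heading=E
3. turn(left) → x=5 y=6 heading=N
4. back(3) → x=5 y=3 heading=N
5. back(3) → x=5 y=0 heading=N
no 4-step plan works, so 5 is optimal.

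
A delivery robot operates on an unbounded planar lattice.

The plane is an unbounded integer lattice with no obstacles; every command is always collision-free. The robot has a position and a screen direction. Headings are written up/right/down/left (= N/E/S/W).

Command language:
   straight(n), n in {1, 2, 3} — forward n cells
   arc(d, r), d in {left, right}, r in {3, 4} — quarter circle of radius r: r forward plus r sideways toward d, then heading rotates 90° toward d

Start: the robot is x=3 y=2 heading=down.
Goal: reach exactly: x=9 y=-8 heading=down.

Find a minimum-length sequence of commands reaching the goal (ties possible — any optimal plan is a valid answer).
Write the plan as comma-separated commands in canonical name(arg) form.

arc(left, 3), arc(right, 3), straight(1), straight(3)

initial: x=3 y=2 heading=down
1. arc(left, 3) → x=6 y=-1 heading=right
2. arc(right, 3) → x=9 y=-4 heading=down
3. straight(1) → x=9 y=-5 heading=down
4. straight(3) → x=9 y=-8 heading=down
minimal: 4 command(s), checked below 4.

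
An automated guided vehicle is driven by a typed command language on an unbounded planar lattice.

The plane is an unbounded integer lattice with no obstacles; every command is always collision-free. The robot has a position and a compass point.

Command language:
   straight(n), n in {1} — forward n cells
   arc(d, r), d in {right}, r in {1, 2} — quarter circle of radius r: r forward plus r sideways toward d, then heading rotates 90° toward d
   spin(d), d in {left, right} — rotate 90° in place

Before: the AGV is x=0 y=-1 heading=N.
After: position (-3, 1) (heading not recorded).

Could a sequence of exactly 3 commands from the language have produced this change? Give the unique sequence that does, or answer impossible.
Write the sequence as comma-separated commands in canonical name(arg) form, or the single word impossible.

key: running arc(right, 2) before spin(left) would end elsewhere — order is forced
from: x=0 y=-1 heading=N
t=1 spin(left) ⇒ x=0 y=-1 heading=W
t=2 straight(1) ⇒ x=-1 y=-1 heading=W
t=3 arc(right, 2) ⇒ x=-3 y=1 heading=N
no other 3-command option fits: unique.

spin(left), straight(1), arc(right, 2)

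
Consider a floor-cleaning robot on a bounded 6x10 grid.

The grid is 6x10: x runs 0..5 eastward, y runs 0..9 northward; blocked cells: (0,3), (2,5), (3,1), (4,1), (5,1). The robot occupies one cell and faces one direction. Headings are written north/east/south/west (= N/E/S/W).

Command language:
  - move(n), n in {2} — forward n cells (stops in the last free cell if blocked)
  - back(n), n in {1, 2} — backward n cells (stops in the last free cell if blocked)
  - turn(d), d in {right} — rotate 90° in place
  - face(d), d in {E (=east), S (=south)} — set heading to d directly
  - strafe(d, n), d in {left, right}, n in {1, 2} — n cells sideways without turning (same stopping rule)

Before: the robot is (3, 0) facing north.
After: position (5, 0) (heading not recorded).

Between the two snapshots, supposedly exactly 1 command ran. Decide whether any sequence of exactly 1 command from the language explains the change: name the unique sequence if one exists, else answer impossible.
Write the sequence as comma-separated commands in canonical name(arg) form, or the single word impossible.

strafe(right, 2)

initial: (3, 0) facing north
t=1 strafe(right, 2) ⇒ (5, 0) facing north
all 10 alternatives checked — unique.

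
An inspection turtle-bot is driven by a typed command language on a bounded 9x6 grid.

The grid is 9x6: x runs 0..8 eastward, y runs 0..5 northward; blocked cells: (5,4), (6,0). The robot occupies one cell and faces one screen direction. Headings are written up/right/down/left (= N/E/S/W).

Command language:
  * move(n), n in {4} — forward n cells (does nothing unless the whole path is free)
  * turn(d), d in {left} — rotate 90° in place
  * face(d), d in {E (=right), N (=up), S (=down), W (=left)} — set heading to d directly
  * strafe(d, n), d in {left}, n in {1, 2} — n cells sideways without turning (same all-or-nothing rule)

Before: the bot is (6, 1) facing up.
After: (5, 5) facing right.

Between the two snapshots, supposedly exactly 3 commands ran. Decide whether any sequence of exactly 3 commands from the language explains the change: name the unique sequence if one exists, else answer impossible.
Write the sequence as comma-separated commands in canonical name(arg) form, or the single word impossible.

move(4), strafe(left, 1), face(E)

key: order matters: swapping move(4) and face(E) lands elsewhere
start: (6, 1) facing up
[1] after move(4): (6, 5) facing up
[2] after strafe(left, 1): (5, 5) facing up
[3] after face(E): (5, 5) facing right
no other 3-command option fits: unique.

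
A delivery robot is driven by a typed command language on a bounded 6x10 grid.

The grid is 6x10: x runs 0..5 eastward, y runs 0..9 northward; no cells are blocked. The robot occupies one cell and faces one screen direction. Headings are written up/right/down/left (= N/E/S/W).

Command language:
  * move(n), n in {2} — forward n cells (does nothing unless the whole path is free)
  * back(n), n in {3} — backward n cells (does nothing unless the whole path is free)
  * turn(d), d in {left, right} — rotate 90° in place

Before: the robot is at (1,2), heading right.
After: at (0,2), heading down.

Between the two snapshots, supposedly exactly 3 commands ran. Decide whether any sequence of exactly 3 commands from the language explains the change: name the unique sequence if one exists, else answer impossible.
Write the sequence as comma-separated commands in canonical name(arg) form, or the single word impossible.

move(2), back(3), turn(right)

key: position moved to (0,2) AND the heading swung to S — translation plus rotation needed
start: at (1,2), heading right
[1] after move(2): at (3,2), heading right
[2] after back(3): at (0,2), heading right
[3] after turn(right): at (0,2), heading down
all 64 alternatives checked — unique.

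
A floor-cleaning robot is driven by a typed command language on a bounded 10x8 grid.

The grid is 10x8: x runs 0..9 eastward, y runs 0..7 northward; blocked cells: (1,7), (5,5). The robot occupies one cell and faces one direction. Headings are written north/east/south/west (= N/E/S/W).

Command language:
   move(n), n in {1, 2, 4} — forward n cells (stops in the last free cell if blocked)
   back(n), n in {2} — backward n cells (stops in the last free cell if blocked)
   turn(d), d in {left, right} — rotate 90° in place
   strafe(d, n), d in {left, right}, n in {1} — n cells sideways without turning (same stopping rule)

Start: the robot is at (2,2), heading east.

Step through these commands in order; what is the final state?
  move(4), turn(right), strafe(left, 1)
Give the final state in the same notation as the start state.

start: at (2,2), heading east
[1] after move(4): at (6,2), heading east
[2] after turn(right): at (6,2), heading south
[3] after strafe(left, 1): at (7,2), heading south

at (7,2), heading south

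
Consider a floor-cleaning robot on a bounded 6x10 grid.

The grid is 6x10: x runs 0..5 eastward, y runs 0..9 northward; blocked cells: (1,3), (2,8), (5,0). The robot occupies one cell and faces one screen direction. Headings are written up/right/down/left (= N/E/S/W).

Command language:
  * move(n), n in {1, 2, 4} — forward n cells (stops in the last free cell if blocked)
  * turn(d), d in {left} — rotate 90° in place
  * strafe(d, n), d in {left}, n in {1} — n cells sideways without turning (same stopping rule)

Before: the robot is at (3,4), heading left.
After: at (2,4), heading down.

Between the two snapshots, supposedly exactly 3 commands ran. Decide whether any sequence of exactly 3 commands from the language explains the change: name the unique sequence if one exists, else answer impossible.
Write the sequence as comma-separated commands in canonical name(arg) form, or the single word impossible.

key: position moved to (2,4) AND the heading swung to S — translation plus rotation needed
from: at (3,4), heading left
t=1 move(2) ⇒ at (1,4), heading left
t=2 turn(left) ⇒ at (1,4), heading down
t=3 strafe(left, 1) ⇒ at (2,4), heading down
uniquely the one of 125 3-step routes that fits.

move(2), turn(left), strafe(left, 1)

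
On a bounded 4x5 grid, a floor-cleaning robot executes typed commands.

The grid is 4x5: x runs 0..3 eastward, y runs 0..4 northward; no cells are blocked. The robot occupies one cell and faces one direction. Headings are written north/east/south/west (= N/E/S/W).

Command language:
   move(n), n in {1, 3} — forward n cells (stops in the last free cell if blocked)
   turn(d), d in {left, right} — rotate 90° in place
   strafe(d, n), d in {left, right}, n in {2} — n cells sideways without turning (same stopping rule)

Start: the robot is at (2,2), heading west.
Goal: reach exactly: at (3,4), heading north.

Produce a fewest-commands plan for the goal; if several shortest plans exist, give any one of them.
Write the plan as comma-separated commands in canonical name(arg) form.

strafe(right, 2), turn(right), strafe(right, 2)

from: at (2,2), heading west
step 1 (strafe(right, 2)): at (2,4), heading west
step 2 (turn(right)): at (2,4), heading north
step 3 (strafe(right, 2)): at (3,4), heading north
shorter routes all fall short; 3 is best.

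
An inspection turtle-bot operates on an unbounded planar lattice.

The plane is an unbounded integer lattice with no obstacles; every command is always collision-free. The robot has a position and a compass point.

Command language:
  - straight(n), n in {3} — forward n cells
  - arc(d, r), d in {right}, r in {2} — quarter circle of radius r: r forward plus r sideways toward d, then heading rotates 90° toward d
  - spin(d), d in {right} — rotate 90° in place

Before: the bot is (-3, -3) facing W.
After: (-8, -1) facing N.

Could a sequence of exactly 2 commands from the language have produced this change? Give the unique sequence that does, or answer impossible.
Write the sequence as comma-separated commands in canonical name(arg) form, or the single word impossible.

straight(3), arc(right, 2)

key: running arc(right, 2) before straight(3) would end elsewhere — order is forced
initial: (-3, -3) facing W
[1] after straight(3): (-6, -3) facing W
[2] after arc(right, 2): (-8, -1) facing N
uniquely the one of 9 2-step routes that fits.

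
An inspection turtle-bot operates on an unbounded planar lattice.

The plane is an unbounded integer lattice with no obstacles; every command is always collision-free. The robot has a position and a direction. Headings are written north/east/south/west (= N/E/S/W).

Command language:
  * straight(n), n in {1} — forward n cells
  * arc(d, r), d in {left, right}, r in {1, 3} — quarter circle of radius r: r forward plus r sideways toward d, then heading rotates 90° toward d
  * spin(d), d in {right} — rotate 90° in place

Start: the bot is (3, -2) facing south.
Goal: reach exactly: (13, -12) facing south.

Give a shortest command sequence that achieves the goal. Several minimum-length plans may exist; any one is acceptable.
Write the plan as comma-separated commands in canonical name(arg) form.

from: (3, -2) facing south
1. arc(left, 1) → (4, -3) facing east
2. arc(right, 3) → (7, -6) facing south
3. arc(left, 3) → (10, -9) facing east
4. arc(right, 3) → (13, -12) facing south
no 3-step plan works, so 4 is optimal.

arc(left, 1), arc(right, 3), arc(left, 3), arc(right, 3)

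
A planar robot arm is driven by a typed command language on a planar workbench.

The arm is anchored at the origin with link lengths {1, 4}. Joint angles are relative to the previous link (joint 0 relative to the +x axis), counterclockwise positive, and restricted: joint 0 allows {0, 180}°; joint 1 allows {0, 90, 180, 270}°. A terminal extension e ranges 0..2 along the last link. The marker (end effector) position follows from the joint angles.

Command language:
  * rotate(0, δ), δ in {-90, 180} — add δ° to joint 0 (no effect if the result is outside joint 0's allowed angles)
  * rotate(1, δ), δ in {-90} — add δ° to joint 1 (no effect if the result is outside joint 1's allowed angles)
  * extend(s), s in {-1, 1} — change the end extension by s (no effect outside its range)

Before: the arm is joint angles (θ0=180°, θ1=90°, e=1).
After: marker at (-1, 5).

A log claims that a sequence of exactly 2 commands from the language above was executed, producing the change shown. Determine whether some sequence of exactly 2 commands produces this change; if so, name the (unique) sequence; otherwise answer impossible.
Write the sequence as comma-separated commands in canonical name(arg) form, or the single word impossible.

rotate(1, -90), rotate(1, -90)

begin: joint angles (θ0=180°, θ1=90°, e=1)
[1] after rotate(1, -90): joint angles (θ0=180°, θ1=0°, e=1)
[2] after rotate(1, -90): joint angles (θ0=180°, θ1=270°, e=1)
no other 2-command option fits: unique.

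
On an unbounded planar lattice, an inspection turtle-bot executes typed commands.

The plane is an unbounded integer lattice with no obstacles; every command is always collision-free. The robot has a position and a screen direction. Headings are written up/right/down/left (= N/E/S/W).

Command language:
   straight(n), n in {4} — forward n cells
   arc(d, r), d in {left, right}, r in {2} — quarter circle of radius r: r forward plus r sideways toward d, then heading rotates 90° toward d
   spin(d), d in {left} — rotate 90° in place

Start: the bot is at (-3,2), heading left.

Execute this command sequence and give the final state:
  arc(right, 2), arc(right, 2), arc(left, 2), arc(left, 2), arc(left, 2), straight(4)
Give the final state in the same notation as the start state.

t0: at (-3,2), heading left
t=1 arc(right, 2) ⇒ at (-5,4), heading up
t=2 arc(right, 2) ⇒ at (-3,6), heading right
t=3 arc(left, 2) ⇒ at (-1,8), heading up
t=4 arc(left, 2) ⇒ at (-3,10), heading left
t=5 arc(left, 2) ⇒ at (-5,8), heading down
t=6 straight(4) ⇒ at (-5,4), heading down

at (-5,4), heading down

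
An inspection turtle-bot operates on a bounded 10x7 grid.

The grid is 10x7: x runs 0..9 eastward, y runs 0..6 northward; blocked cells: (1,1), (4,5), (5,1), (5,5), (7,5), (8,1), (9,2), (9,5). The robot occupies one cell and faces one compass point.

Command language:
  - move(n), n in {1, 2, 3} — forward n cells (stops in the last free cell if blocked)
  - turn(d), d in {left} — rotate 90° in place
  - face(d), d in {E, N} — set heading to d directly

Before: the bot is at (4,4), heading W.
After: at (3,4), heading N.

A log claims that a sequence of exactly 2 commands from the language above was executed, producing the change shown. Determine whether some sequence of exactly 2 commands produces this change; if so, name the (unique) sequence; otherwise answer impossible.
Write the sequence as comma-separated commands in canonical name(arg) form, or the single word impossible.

move(1), face(N)

key: position moved to (3,4) AND the heading swung to N — translation plus rotation needed
from: at (4,4), heading W
step 1 (move(1)): at (3,4), heading W
step 2 (face(N)): at (3,4), heading N
uniquely the one of 36 2-step routes that fits.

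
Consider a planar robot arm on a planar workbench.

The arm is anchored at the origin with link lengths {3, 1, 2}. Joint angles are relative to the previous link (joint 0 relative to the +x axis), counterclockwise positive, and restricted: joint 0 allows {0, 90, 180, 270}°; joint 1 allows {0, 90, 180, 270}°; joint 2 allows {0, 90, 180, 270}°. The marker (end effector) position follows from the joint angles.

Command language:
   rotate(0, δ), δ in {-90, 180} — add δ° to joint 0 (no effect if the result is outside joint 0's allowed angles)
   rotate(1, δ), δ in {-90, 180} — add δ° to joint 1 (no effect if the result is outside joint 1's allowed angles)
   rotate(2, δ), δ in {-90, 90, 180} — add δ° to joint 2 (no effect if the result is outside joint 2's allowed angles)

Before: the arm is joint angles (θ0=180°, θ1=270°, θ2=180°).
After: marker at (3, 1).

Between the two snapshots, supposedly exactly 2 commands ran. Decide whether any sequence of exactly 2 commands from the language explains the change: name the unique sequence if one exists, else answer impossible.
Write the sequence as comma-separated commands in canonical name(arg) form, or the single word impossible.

rotate(0, -90), rotate(0, -90)

start: joint angles (θ0=180°, θ1=270°, θ2=180°)
1. rotate(0, -90) → joint angles (θ0=90°, θ1=270°, θ2=180°)
2. rotate(0, -90) → joint angles (θ0=0°, θ1=270°, θ2=180°)
no rival 2-sequence matches.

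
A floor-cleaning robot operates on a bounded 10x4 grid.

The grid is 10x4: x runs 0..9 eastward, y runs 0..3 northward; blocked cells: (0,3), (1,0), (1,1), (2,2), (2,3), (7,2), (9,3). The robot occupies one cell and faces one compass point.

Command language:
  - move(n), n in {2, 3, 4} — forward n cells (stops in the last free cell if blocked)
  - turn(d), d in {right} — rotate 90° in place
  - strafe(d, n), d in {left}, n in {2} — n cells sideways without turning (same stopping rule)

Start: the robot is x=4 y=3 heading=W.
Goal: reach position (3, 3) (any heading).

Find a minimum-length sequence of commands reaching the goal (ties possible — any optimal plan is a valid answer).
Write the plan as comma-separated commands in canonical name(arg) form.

move(2)

begin: x=4 y=3 heading=W
[1] after move(2): x=3 y=3 heading=W
no 0-step plan works, so 1 is optimal.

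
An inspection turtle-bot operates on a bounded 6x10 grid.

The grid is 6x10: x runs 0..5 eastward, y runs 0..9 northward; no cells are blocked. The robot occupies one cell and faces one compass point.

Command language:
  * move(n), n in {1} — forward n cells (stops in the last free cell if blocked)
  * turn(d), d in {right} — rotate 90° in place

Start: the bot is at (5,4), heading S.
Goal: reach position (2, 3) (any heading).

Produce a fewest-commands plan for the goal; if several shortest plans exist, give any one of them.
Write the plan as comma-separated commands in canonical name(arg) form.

move(1), turn(right), move(1), move(1), move(1)

begin: at (5,4), heading S
t=1 move(1) ⇒ at (5,3), heading S
t=2 turn(right) ⇒ at (5,3), heading W
t=3 move(1) ⇒ at (4,3), heading W
t=4 move(1) ⇒ at (3,3), heading W
t=5 move(1) ⇒ at (2,3), heading W
nothing shorter than 5 reaches the goal.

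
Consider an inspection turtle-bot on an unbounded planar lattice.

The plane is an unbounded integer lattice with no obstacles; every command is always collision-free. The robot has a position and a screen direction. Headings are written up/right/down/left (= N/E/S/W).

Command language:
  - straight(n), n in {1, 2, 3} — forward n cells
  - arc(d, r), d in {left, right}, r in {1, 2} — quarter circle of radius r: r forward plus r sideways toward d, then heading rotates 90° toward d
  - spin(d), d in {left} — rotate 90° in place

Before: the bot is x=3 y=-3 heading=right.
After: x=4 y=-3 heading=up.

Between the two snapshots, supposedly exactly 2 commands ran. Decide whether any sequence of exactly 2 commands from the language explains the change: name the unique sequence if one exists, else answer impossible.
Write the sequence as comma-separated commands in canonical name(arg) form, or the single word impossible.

straight(1), spin(left)

key: running spin(left) before straight(1) would end elsewhere — order is forced
start: x=3 y=-3 heading=right
1. straight(1) → x=4 y=-3 heading=right
2. spin(left) → x=4 y=-3 heading=up
all 64 alternatives checked — unique.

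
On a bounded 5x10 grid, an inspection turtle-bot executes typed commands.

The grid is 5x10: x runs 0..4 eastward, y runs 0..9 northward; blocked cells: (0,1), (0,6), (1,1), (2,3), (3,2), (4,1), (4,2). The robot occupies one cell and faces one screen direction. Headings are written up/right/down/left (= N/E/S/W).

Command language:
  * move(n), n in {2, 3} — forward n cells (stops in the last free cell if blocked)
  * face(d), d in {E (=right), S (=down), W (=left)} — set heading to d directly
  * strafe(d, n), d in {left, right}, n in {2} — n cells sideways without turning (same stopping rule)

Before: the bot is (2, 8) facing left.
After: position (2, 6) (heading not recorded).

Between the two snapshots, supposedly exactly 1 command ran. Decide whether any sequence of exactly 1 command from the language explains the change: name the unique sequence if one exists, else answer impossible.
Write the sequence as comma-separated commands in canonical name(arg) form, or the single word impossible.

strafe(left, 2)

start: (2, 8) facing left
t=1 strafe(left, 2) ⇒ (2, 6) facing left
uniquely the one of 7 1-step routes that fits.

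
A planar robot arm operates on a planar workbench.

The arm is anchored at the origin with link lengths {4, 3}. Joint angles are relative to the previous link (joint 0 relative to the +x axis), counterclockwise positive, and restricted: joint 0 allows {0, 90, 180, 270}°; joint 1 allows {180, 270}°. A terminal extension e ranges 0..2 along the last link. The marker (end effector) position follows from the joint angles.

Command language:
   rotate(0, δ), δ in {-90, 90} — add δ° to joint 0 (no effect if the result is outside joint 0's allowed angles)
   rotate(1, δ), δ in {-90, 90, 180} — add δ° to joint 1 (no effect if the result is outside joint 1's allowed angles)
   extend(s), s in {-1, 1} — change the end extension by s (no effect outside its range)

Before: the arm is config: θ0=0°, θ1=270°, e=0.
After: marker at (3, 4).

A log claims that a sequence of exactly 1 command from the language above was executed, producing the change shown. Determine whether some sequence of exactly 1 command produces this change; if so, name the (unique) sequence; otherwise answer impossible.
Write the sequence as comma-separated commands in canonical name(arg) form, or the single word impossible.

rotate(0, 90)

begin: config: θ0=0°, θ1=270°, e=0
t=1 rotate(0, 90) ⇒ config: θ0=90°, θ1=270°, e=0
all 7 alternatives checked — unique.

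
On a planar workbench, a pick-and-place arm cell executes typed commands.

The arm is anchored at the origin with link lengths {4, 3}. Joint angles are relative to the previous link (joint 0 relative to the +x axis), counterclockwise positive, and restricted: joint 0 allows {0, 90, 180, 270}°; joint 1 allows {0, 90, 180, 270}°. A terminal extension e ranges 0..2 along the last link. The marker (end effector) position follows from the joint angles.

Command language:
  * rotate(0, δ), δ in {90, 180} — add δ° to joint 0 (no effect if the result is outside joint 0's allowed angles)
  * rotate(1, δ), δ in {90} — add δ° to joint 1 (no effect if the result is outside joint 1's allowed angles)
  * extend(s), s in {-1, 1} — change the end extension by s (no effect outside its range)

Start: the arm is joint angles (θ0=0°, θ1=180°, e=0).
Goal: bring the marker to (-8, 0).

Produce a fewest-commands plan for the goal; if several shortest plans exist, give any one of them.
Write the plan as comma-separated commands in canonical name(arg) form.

initial: joint angles (θ0=0°, θ1=180°, e=0)
1. extend(1) → joint angles (θ0=0°, θ1=180°, e=1)
2. rotate(1, 90) → joint angles (θ0=0°, θ1=270°, e=1)
3. rotate(1, 90) → joint angles (θ0=0°, θ1=0°, e=1)
4. rotate(0, 180) → joint angles (θ0=180°, θ1=0°, e=1)
minimal: 4 command(s), checked below 4.

extend(1), rotate(1, 90), rotate(1, 90), rotate(0, 180)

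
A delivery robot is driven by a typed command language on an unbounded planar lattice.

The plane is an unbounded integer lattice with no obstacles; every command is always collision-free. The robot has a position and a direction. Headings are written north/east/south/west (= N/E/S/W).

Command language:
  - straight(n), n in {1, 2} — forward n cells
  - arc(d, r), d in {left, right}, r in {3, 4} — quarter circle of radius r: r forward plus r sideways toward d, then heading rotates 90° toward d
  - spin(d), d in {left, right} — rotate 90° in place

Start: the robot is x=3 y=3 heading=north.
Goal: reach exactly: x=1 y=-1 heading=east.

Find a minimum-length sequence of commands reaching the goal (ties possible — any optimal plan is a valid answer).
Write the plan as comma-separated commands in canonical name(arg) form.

begin: x=3 y=3 heading=north
step 1 (arc(left, 3)): x=0 y=6 heading=west
step 2 (arc(left, 3)): x=-3 y=3 heading=south
step 3 (arc(left, 4)): x=1 y=-1 heading=east
shorter routes all fall short; 3 is best.

arc(left, 3), arc(left, 3), arc(left, 4)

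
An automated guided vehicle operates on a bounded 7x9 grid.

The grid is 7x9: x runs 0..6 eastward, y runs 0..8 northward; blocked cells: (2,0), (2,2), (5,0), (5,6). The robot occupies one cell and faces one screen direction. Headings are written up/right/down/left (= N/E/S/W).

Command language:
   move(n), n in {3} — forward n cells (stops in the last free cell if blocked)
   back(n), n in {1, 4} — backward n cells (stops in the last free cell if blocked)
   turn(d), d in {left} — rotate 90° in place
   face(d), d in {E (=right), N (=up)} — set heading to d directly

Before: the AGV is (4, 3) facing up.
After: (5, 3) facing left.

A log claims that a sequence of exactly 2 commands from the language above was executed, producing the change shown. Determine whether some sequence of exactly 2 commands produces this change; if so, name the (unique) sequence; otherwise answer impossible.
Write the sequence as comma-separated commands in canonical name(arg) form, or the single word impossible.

key: running back(1) before turn(left) would end elsewhere — order is forced
begin: (4, 3) facing up
t=1 turn(left) ⇒ (4, 3) facing left
t=2 back(1) ⇒ (5, 3) facing left
uniquely the one of 36 2-step routes that fits.

turn(left), back(1)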